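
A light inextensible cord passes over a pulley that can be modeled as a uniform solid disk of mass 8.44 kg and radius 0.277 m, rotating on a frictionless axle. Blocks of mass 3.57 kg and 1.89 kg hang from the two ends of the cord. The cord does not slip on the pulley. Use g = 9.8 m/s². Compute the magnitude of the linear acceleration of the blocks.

a ≈ 1.70 m/s²

I = ½MR² = (1/2)(8.44)(0.277)² = 0.3238 kg·m².
Heavier block: m₁g − T₁ = m₁a. Lighter block: T₂ − m₂g = m₂a.
Pulley: (T₁ − T₂)R = Iα = I(a/R), so T₁ − T₂ = (I/R²)a = (1/2)M_p a = 4.220·a.
Adding the three: (m₁ − m₂)g = (m₁ + m₂ + 4.220)a, so a = (3.57 − 1.89)(9.8)/(3.57 + 1.89 + 4.220) = 1.701 m/s².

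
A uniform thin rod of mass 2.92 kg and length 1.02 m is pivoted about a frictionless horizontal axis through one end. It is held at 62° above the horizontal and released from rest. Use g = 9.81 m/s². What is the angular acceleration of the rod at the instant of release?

About the pivot, I = (1/3)ML² = (1/3)(2.92)(1.02)² = 1.013 kg·m².
The weight acts at the center, a distance L/2 = 0.5100 m from the pivot; τ = Mg(L/2) cos 62° = 6.859 N·m.
α = τ/I = 6.859/1.013 = 6.773 rad/s².
(Equivalently α = (3g/(2L)) cos 62° = 6.773 rad/s².)

α ≈ 6.77 rad/s²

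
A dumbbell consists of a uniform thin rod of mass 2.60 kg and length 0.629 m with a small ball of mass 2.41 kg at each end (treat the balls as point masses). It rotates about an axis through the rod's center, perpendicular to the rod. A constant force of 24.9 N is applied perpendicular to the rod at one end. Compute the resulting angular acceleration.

I_rod = (1/12)ML² = (1/12)(2.60)(0.629)² = 0.08572 kg·m².
I_balls = 2·m·(L/2)² = 2(2.41)(0.3145)² = 0.4767 kg·m².
Total I = 0.5625 kg·m².
τ = F·(L/2) = (24.9)(0.315) = 7.831 N·m.
α = τ/I = 7.831/0.5625 = 13.92 rad/s².

α ≈ 13.9 rad/s²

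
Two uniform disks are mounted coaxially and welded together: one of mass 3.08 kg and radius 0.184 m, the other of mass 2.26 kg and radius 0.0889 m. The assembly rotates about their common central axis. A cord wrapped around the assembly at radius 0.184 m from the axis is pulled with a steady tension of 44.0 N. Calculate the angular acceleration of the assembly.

I = ½M₁R₁² + ½M₂R₂² = ½(3.08)(0.184)² + ½(2.26)(0.0889)² = 0.06107 kg·m².
τ = F r = (44.0)(0.184) = 8.096 N·m.
α = τ/I = 8.096/0.06107 = 132.6 rad/s².

α ≈ 133 rad/s²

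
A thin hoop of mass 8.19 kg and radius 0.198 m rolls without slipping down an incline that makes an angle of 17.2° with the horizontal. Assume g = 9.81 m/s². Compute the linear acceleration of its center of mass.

Translation along the incline: Mg sinθ − f = Ma.
Rotation about the center: fR = Iα with I = MR². No-slip gives a = αR, so f = (I/R²)a = M a.
Substituting: Mg sinθ = (1 + 1.000)Ma, so a = g sinθ/(1 + 1.000) = (9.81) sin 17.2° / 2.000 = 1.450 m/s².

a ≈ 1.45 m/s²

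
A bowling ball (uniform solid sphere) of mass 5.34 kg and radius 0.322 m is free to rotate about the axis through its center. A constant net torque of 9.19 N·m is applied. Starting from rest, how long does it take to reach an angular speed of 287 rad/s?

t ≈ 6.92 s

I = (2/5)MR² = (2/5)(5.34)(0.322)² = 0.2215 kg·m².
α = τ/I = 9.19/0.2215 = 41.50 rad/s².
ω = αt ⇒ t = ω/α = 287/41.50 = 6.916 s.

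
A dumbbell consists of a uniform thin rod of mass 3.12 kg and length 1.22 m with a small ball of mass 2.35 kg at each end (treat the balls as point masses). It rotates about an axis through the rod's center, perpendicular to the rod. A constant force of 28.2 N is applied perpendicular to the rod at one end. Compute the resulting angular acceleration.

I_rod = (1/12)ML² = (1/12)(3.12)(1.22)² = 0.3870 kg·m².
I_balls = 2·m·(L/2)² = 2(2.35)(0.6100)² = 1.749 kg·m².
Total I = 2.136 kg·m².
τ = F·(L/2) = (28.2)(0.610) = 17.20 N·m.
α = τ/I = 17.20/2.136 = 8.054 rad/s².

α ≈ 8.05 rad/s²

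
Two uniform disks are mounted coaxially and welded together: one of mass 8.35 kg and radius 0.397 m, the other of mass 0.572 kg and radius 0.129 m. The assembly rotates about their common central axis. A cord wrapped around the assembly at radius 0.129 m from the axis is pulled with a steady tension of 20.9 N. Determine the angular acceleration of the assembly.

α ≈ 4.07 rad/s²

I = ½M₁R₁² + ½M₂R₂² = ½(8.35)(0.397)² + ½(0.572)(0.129)² = 0.6628 kg·m².
τ = F r = (20.9)(0.129) = 2.696 N·m.
α = τ/I = 2.696/0.6628 = 4.068 rad/s².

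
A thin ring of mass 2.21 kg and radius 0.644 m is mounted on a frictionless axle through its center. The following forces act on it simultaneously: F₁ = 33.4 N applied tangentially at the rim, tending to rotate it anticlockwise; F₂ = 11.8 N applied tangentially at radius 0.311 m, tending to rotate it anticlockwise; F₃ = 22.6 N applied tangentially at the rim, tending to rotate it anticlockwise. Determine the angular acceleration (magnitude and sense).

I = MR² = (2.21)(0.644)² = 0.9166 kg·m².
Taking anticlockwise as positive: τ₁ = +(33.4)(0.644) = +21.51 N·m; τ₂ = +(11.8)(0.311) = +3.670 N·m; τ₃ = +(22.6)(0.644) = +14.55 N·m.
Net torque τ = 39.73 N·m.
α = τ/I = 39.73/0.9166 = 43.35 rad/s².

α ≈ 43.4 rad/s², anticlockwise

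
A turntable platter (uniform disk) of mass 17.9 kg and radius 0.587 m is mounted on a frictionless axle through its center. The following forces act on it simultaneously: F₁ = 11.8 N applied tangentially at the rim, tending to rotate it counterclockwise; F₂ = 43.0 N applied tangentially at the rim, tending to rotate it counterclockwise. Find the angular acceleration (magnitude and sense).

I = ½MR² = (1/2)(17.9)(0.587)² = 3.084 kg·m².
Taking counterclockwise as positive: τ₁ = +(11.8)(0.587) = +6.927 N·m; τ₂ = +(43.0)(0.587) = +25.24 N·m.
Net torque τ = 32.17 N·m.
α = τ/I = 32.17/3.084 = 10.43 rad/s².

α ≈ 10.4 rad/s², counterclockwise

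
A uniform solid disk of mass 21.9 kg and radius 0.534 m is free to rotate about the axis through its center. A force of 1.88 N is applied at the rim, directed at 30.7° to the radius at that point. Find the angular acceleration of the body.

I = ½MR² = (1/2)(21.9)(0.534)² = 3.122 kg·m².
Only the tangential component produces torque: τ = F R sinθ = (1.88)(0.534) sin 30.7° = 0.5125 N·m.
Newton's second law for rotation, τ = Iα, gives α = τ/I = 0.5125/3.122 = 0.1641 rad/s².

α ≈ 0.164 rad/s²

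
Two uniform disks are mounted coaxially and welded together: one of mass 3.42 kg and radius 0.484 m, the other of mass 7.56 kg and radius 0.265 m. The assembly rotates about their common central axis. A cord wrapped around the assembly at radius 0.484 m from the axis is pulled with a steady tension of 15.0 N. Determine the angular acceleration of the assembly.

I = ½M₁R₁² + ½M₂R₂² = ½(3.42)(0.484)² + ½(7.56)(0.265)² = 0.6660 kg·m².
τ = F r = (15.0)(0.484) = 7.260 N·m.
α = τ/I = 7.260/0.6660 = 10.90 rad/s².

α ≈ 10.9 rad/s²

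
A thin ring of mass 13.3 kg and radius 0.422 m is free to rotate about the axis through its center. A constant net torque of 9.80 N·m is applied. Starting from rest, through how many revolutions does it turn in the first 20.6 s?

≈ 140 revolutions

I = MR² = (13.3)(0.422)² = 2.369 kg·m².
α = τ/I = 9.80/2.369 = 4.138 rad/s².
θ = ½αt² = ½(4.138)(20.6)² = 877.9 rad.
Revolutions = θ/(2π) = 139.7.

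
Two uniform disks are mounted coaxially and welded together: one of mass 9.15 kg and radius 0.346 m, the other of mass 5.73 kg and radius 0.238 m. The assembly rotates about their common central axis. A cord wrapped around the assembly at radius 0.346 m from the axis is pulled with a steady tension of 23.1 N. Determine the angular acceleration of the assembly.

α ≈ 11.3 rad/s²

I = ½M₁R₁² + ½M₂R₂² = ½(9.15)(0.346)² + ½(5.73)(0.238)² = 0.7100 kg·m².
τ = F r = (23.1)(0.346) = 7.993 N·m.
α = τ/I = 7.993/0.7100 = 11.26 rad/s².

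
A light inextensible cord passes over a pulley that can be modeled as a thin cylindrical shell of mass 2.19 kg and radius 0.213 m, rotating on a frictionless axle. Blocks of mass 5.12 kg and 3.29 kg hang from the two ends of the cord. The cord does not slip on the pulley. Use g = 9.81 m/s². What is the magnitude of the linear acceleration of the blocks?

I = MR² = (2.19)(0.213)² = 0.09936 kg·m².
Heavier block: m₁g − T₁ = m₁a. Lighter block: T₂ − m₂g = m₂a.
Pulley: (T₁ − T₂)R = Iα = I(a/R), so T₁ − T₂ = (I/R²)a = 1·M_p a = 2.190·a.
Adding the three: (m₁ − m₂)g = (m₁ + m₂ + 2.190)a, so a = (5.12 − 3.29)(9.81)/(5.12 + 3.29 + 2.190) = 1.694 m/s².

a ≈ 1.69 m/s²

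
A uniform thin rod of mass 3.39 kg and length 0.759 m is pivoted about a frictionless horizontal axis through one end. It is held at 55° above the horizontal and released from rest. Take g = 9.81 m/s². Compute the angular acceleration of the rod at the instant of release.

About the pivot, I = (1/3)ML² = (1/3)(3.39)(0.759)² = 0.6510 kg·m².
The weight acts at the center, a distance L/2 = 0.3795 m from the pivot; τ = Mg(L/2) cos 55° = 7.239 N·m.
α = τ/I = 7.239/0.6510 = 11.12 rad/s².

α ≈ 11.1 rad/s²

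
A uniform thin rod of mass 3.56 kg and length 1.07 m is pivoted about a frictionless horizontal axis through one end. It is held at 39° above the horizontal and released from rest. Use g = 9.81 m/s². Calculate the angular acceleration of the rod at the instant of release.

About the pivot, I = (1/3)ML² = (1/3)(3.56)(1.07)² = 1.359 kg·m².
The weight acts at the center, a distance L/2 = 0.5350 m from the pivot; τ = Mg(L/2) cos 39° = 14.52 N·m.
α = τ/I = 14.52/1.359 = 10.69 rad/s².

α ≈ 10.7 rad/s²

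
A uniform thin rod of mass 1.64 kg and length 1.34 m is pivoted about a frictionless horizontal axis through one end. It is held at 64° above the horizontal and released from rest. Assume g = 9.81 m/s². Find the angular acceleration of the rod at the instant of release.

α ≈ 4.81 rad/s²

About the pivot, I = (1/3)ML² = (1/3)(1.64)(1.34)² = 0.9816 kg·m².
The weight acts at the center, a distance L/2 = 0.6700 m from the pivot; τ = Mg(L/2) cos 64° = 4.725 N·m.
α = τ/I = 4.725/0.9816 = 4.814 rad/s².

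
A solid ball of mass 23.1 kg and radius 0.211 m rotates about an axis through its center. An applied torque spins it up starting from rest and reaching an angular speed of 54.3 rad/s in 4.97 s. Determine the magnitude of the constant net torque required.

τ ≈ 4.49 N·m

I = (2/5)MR² = (2/5)(23.1)(0.211)² = 0.4114 kg·m².
α = Δω/Δt = (54.3 − 0)/4.97 = 10.93 rad/s².
τ = Iα = (0.4114)(10.93) = 4.494 N·m.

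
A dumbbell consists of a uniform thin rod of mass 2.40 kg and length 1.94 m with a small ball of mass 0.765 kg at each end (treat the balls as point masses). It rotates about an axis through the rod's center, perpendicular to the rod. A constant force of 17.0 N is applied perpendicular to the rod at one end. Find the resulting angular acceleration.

α ≈ 7.52 rad/s²

I_rod = (1/12)ML² = (1/12)(2.40)(1.94)² = 0.7527 kg·m².
I_balls = 2·m·(L/2)² = 2(0.765)(0.9700)² = 1.440 kg·m².
Total I = 2.192 kg·m².
τ = F·(L/2) = (17.0)(0.970) = 16.49 N·m.
α = τ/I = 16.49/2.192 = 7.522 rad/s².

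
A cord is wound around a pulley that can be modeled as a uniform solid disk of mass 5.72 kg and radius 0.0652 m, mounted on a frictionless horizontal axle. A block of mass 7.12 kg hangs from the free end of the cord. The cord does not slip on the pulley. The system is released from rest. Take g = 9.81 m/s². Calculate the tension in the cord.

I = ½MR² = (1/2)(5.72)(0.0652)² = 0.01216 kg·m².
Block: mg − T = ma. Pulley: TR = Iα. No-slip: a = αR, so T = (I/R²)a = 2.860·a.
Then mg = (m + 2.860)a, so a = (7.12)(9.81)/(7.12 + 2.860) = 6.999 m/s².
T = 2.860·a = 20.02 N.

T ≈ 20.0 N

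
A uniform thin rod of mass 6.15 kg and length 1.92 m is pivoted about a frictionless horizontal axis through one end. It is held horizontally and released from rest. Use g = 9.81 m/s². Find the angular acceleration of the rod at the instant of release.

About the pivot, I = (1/3)ML² = (1/3)(6.15)(1.92)² = 7.557 kg·m².
The weight acts at the center, a distance L/2 = 0.9600 m from the pivot; τ = Mg(L/2) = 57.92 N·m.
α = τ/I = 57.92/7.557 = 7.664 rad/s².

α ≈ 7.66 rad/s²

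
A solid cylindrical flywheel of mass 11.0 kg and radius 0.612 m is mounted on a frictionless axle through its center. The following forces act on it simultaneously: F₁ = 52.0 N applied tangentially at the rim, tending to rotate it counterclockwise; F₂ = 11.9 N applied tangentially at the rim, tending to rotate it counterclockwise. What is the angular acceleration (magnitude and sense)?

α ≈ 19.0 rad/s², counterclockwise

I = ½MR² = (1/2)(11.0)(0.612)² = 2.060 kg·m².
Taking counterclockwise as positive: τ₁ = +(52.0)(0.612) = +31.82 N·m; τ₂ = +(11.9)(0.612) = +7.283 N·m.
Net torque τ = 39.11 N·m.
α = τ/I = 39.11/2.060 = 18.98 rad/s².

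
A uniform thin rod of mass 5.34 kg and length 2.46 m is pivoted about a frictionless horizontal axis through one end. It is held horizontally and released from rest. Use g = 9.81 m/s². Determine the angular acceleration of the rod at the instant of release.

About the pivot, I = (1/3)ML² = (1/3)(5.34)(2.46)² = 10.77 kg·m².
The weight acts at the center, a distance L/2 = 1.230 m from the pivot; τ = Mg(L/2) = 64.43 N·m.
α = τ/I = 64.43/10.77 = 5.982 rad/s².

α ≈ 5.98 rad/s²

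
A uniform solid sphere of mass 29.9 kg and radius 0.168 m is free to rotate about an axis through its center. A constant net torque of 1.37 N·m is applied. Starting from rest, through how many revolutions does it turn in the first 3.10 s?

≈ 3.10 revolutions

I = (2/5)MR² = (2/5)(29.9)(0.168)² = 0.3376 kg·m².
α = τ/I = 1.37/0.3376 = 4.059 rad/s².
θ = ½αt² = ½(4.059)(3.10)² = 19.50 rad.
Revolutions = θ/(2π) = 3.104.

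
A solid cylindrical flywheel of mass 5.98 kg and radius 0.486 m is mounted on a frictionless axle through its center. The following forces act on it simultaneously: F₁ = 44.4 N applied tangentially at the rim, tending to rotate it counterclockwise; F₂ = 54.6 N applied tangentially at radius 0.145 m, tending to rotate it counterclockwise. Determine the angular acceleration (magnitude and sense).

I = ½MR² = (1/2)(5.98)(0.486)² = 0.7062 kg·m².
Taking counterclockwise as positive: τ₁ = +(44.4)(0.486) = +21.58 N·m; τ₂ = +(54.6)(0.145) = +7.917 N·m.
Net torque τ = 29.50 N·m.
α = τ/I = 29.50/0.7062 = 41.76 rad/s².

α ≈ 41.8 rad/s², counterclockwise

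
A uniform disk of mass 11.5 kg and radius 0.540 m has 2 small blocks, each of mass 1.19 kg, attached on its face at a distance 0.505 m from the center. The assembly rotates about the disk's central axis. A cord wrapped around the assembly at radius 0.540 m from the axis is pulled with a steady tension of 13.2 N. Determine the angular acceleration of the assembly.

α ≈ 3.12 rad/s²

I_disk = ½MR² = ½(11.5)(0.540)² = 1.677 kg·m².
I_blocks = 2·m·r² = 2(1.19)(0.505)² = 0.6070 kg·m².
Total I = 2.284 kg·m².
τ = F r = (13.2)(0.540) = 7.128 N·m.
α = τ/I = 7.128/2.284 = 3.121 rad/s².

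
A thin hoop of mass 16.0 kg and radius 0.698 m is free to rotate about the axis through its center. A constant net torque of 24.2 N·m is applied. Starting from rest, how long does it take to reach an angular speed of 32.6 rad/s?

I = MR² = (16.0)(0.698)² = 7.795 kg·m².
α = τ/I = 24.2/7.795 = 3.104 rad/s².
ω = αt ⇒ t = ω/α = 32.6/3.104 = 10.50 s.

t ≈ 10.5 s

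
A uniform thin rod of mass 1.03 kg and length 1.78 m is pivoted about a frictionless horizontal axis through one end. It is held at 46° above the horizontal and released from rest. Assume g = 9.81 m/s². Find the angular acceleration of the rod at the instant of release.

About the pivot, I = (1/3)ML² = (1/3)(1.03)(1.78)² = 1.088 kg·m².
The weight acts at the center, a distance L/2 = 0.8900 m from the pivot; τ = Mg(L/2) cos 46° = 6.247 N·m.
α = τ/I = 6.247/1.088 = 5.743 rad/s².
(Equivalently α = (3g/(2L)) cos 46° = 5.743 rad/s².)

α ≈ 5.74 rad/s²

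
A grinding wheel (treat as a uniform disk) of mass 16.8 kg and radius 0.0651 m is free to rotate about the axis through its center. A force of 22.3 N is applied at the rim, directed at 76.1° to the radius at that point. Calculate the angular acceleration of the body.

α ≈ 39.6 rad/s²

I = ½MR² = (1/2)(16.8)(0.0651)² = 0.03560 kg·m².
Only the tangential component produces torque: τ = F R sinθ = (22.3)(0.0651) sin 76.1° = 1.409 N·m.
From τ = Iα: α = 1.409/0.03560 = 39.59 rad/s².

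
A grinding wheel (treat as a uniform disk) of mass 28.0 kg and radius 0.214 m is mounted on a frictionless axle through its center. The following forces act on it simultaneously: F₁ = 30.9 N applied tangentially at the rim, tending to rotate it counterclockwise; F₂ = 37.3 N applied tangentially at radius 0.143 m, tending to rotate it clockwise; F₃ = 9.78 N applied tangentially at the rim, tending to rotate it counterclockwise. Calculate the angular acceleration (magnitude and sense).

I = ½MR² = (1/2)(28.0)(0.214)² = 0.6411 kg·m².
Taking counterclockwise as positive: τ₁ = +(30.9)(0.214) = +6.613 N·m; τ₂ = −(37.3)(0.143) = −5.334 N·m; τ₃ = +(9.78)(0.214) = +2.093 N·m.
Net torque τ = 3.372 N·m.
α = τ/I = 3.372/0.6411 = 5.259 rad/s².

α ≈ 5.26 rad/s², counterclockwise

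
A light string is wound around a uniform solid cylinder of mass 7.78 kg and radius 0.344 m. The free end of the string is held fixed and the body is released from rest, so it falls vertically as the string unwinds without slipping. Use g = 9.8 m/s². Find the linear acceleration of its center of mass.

Translation: Mg − T = Ma. Rotation about the center: TR = Iα with I = ½MR².
With a = αR: T = (I/R²)a = (1/2)M a, so Mg = (1 + 0.5000)Ma.
a = g/(1 + 0.5000) = 9.8/1.500 = 6.533 m/s².

a ≈ 6.53 m/s²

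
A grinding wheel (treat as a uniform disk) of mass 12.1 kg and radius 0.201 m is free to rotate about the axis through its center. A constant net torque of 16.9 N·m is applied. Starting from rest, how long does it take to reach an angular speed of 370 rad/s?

I = ½MR² = (1/2)(12.1)(0.201)² = 0.2444 kg·m².
α = τ/I = 16.9/0.2444 = 69.14 rad/s².
ω = αt ⇒ t = ω/α = 370/69.14 = 5.351 s.

t ≈ 5.35 s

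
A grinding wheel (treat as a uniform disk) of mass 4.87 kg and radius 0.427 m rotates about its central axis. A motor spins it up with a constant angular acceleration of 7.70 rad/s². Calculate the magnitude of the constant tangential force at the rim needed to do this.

F ≈ 8.01 N

I = ½MR² = (1/2)(4.87)(0.427)² = 0.4440 kg·m².
The required torque is τ = Iα = (0.4440)(7.700) = 3.419 N·m.
A tangential force at the rim gives τ = FR, so F = τ/R = 3.419/0.427 = 8.006 N.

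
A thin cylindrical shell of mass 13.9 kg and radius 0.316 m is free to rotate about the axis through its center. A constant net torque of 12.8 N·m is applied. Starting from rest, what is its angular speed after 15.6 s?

ω ≈ 144 rad/s

I = MR² = (13.9)(0.316)² = 1.388 kg·m².
α = τ/I = 12.8/1.388 = 9.222 rad/s².
ω = ω₀ + αt = 0 + (9.222)(15.6) = 143.9 rad/s.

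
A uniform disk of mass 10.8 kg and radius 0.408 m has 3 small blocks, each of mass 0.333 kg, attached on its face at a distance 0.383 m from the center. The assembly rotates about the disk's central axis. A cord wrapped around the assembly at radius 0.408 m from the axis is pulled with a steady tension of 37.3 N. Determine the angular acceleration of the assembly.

I_disk = ½MR² = ½(10.8)(0.408)² = 0.8989 kg·m².
I_blocks = 3·m·r² = 3(0.333)(0.383)² = 0.1465 kg·m².
Total I = 1.045 kg·m².
τ = F r = (37.3)(0.408) = 15.22 N·m.
α = τ/I = 15.22/1.045 = 14.56 rad/s².

α ≈ 14.6 rad/s²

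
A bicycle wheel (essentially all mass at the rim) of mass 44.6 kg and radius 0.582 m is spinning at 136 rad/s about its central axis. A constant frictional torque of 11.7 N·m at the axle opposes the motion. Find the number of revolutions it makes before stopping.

I = MR² = (44.6)(0.582)² = 15.11 kg·m².
The net torque has magnitude 11.7 N·m, opposing ω.
|α| = τ/I = 11.70/15.11 = 0.7745 rad/s² (deceleration).
ω² = ω₀² − 2|α|θ with ω = 0 ⇒ θ = ω₀²/(2|α|) = 11940 rad = 1900 rev.

≈ 1900 revolutions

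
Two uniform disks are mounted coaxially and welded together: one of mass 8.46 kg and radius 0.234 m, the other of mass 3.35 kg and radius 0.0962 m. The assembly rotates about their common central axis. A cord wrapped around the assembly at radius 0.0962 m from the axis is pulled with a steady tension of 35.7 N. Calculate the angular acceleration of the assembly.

α ≈ 13.9 rad/s²

I = ½M₁R₁² + ½M₂R₂² = ½(8.46)(0.234)² + ½(3.35)(0.0962)² = 0.2471 kg·m².
τ = F r = (35.7)(0.0962) = 3.434 N·m.
α = τ/I = 3.434/0.2471 = 13.90 rad/s².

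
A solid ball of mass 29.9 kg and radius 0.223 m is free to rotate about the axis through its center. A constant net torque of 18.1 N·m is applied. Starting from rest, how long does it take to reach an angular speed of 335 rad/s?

I = (2/5)MR² = (2/5)(29.9)(0.223)² = 0.5948 kg·m².
α = τ/I = 18.1/0.5948 = 30.43 rad/s².
ω = αt ⇒ t = ω/α = 335/30.43 = 11.01 s.

t ≈ 11.0 s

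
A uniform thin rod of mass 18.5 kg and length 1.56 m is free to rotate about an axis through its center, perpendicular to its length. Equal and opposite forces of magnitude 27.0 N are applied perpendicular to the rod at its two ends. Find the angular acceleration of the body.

α ≈ 11.2 rad/s²

I = (1/12)ML² = (1/12)(18.5)(1.56)² = 3.752 kg·m².
The couple gives τ = F·(L/2) + F·(L/2) = F L = (27.0)(1.56) = 42.12 N·m.
Newton's second law for rotation, τ = Iα, gives α = τ/I = 42.12/3.752 = 11.23 rad/s².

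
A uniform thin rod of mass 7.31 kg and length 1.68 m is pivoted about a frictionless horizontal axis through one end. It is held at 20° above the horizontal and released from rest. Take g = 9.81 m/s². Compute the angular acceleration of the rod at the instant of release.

About the pivot, I = (1/3)ML² = (1/3)(7.31)(1.68)² = 6.877 kg·m².
The weight acts at the center, a distance L/2 = 0.8400 m from the pivot; τ = Mg(L/2) cos 20° = 56.60 N·m.
α = τ/I = 56.60/6.877 = 8.231 rad/s².
(Equivalently α = (3g/(2L)) cos 20° = 8.231 rad/s².)

α ≈ 8.23 rad/s²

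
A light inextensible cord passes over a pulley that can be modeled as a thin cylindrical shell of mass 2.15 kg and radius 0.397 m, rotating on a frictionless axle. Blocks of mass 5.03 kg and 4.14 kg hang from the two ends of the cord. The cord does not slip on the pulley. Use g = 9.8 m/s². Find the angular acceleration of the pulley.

I = MR² = (2.15)(0.397)² = 0.3389 kg·m².
Heavier block: m₁g − T₁ = m₁a. Lighter block: T₂ − m₂g = m₂a.
Pulley: (T₁ − T₂)R = Iα = I(a/R), so T₁ − T₂ = (I/R²)a = 1·M_p a = 2.150·a.
Adding the three: (m₁ − m₂)g = (m₁ + m₂ + 2.150)a, so a = (5.03 − 4.14)(9.8)/(5.03 + 4.14 + 2.150) = 0.7705 m/s².
α = a/R = 0.7705/0.397 = 1.941 rad/s².

α ≈ 1.94 rad/s²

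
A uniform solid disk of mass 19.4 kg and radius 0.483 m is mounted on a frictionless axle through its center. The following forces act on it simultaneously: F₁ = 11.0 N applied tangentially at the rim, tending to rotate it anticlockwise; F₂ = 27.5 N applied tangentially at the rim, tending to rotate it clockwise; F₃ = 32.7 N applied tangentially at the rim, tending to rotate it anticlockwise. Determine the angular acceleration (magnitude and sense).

α ≈ 3.46 rad/s², anticlockwise

I = ½MR² = (1/2)(19.4)(0.483)² = 2.263 kg·m².
Taking anticlockwise as positive: τ₁ = +(11.0)(0.483) = +5.313 N·m; τ₂ = −(27.5)(0.483) = −13.28 N·m; τ₃ = +(32.7)(0.483) = +15.79 N·m.
Net torque τ = 7.825 N·m.
α = τ/I = 7.825/2.263 = 3.458 rad/s².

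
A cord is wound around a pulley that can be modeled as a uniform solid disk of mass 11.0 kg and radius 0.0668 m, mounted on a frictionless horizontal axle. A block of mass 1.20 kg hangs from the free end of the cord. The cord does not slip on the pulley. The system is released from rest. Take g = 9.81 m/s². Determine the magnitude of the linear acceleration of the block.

a ≈ 1.76 m/s²

I = ½MR² = (1/2)(11.0)(0.0668)² = 0.02454 kg·m².
Block: mg − T = ma. Pulley: TR = Iα. No-slip: a = αR, so T = (I/R²)a = 5.500·a.
Then mg = (m + 5.500)a, so a = (1.20)(9.81)/(1.20 + 5.500) = 1.757 m/s².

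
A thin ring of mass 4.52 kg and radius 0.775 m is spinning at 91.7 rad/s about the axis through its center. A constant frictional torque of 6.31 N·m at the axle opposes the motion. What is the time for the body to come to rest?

I = MR² = (4.52)(0.775)² = 2.715 kg·m².
The net torque has magnitude 6.31 N·m, opposing ω.
|α| = τ/I = 6.310/2.715 = 2.324 rad/s² (deceleration).
0 = ω₀ − |α|t ⇒ t = ω₀/|α| = 91.7/2.324 = 39.45 s.

t ≈ 39.5 s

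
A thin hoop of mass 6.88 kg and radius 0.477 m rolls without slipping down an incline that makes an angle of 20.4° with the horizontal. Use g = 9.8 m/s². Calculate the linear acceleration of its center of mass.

Translation along the incline: Mg sinθ − f = Ma.
Rotation about the center: fR = Iα with I = MR². No-slip gives a = αR, so f = (I/R²)a = M a.
Substituting: Mg sinθ = (1 + 1.000)Ma, so a = g sinθ/(1 + 1.000) = (9.8) sin 20.4° / 2.000 = 1.708 m/s².

a ≈ 1.71 m/s²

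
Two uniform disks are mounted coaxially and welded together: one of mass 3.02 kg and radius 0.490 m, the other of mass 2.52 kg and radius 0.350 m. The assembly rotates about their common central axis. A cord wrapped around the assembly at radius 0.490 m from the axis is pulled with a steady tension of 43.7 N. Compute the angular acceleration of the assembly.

I = ½M₁R₁² + ½M₂R₂² = ½(3.02)(0.490)² + ½(2.52)(0.350)² = 0.5169 kg·m².
τ = F r = (43.7)(0.490) = 21.41 N·m.
α = τ/I = 21.41/0.5169 = 41.43 rad/s².

α ≈ 41.4 rad/s²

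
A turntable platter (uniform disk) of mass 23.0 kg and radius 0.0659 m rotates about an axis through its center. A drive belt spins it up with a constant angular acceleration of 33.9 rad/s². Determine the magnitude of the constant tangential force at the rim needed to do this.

I = ½MR² = (1/2)(23.0)(0.0659)² = 0.04994 kg·m².
The required torque is τ = Iα = (0.04994)(33.90) = 1.693 N·m.
A tangential force at the rim gives τ = FR, so F = τ/R = 1.693/0.0659 = 25.69 N.

F ≈ 25.7 N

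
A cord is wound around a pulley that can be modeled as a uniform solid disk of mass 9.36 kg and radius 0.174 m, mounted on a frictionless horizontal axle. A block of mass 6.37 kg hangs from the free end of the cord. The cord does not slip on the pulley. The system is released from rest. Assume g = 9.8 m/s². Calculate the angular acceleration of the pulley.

I = ½MR² = (1/2)(9.36)(0.174)² = 0.1417 kg·m².
Block: mg − T = ma. Pulley: TR = Iα. No-slip: a = αR, so T = (I/R²)a = 4.680·a.
Then mg = (m + 4.680)a, so a = (6.37)(9.8)/(6.37 + 4.680) = 5.649 m/s².
α = a/R = 5.649/0.174 = 32.47 rad/s².

α ≈ 32.5 rad/s²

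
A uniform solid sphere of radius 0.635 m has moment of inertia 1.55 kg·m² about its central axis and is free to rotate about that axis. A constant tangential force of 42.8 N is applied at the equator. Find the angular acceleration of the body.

α ≈ 17.5 rad/s²

τ = F R = (42.8)(0.635) = 27.18 N·m.
From τ = Iα: α = 27.18/1.550 = 17.53 rad/s².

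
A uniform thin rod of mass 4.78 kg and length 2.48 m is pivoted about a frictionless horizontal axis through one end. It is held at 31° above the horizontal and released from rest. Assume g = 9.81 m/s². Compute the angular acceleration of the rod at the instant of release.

α ≈ 5.09 rad/s²

About the pivot, I = (1/3)ML² = (1/3)(4.78)(2.48)² = 9.800 kg·m².
The weight acts at the center, a distance L/2 = 1.240 m from the pivot; τ = Mg(L/2) cos 31° = 49.84 N·m.
α = τ/I = 49.84/9.800 = 5.086 rad/s².
(Equivalently α = (3g/(2L)) cos 31° = 5.086 rad/s².)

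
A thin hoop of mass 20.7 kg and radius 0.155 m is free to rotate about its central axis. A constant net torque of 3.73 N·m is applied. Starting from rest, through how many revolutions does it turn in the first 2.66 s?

≈ 4.22 revolutions

I = MR² = (20.7)(0.155)² = 0.4973 kg·m².
α = τ/I = 3.73/0.4973 = 7.500 rad/s².
θ = ½αt² = ½(7.500)(2.66)² = 26.53 rad.
Revolutions = θ/(2π) = 4.223.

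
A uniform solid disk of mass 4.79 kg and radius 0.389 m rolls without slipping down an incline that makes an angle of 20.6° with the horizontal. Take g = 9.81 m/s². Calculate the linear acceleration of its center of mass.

Translation along the incline: Mg sinθ − f = Ma.
Rotation about the center: fR = Iα with I = ½MR². No-slip gives a = αR, so f = (I/R²)a = (1/2)M a.
Substituting: Mg sinθ = (1 + 0.5000)Ma, so a = g sinθ/(1 + 0.5000) = (9.81) sin 20.6° / 1.500 = 2.301 m/s².

a ≈ 2.30 m/s²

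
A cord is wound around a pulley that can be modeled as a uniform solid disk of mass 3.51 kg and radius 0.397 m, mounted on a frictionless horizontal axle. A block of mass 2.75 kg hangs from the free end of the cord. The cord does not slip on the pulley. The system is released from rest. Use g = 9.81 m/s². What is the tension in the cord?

I = ½MR² = (1/2)(3.51)(0.397)² = 0.2766 kg·m².
Block: mg − T = ma. Pulley: TR = Iα. No-slip: a = αR, so T = (I/R²)a = 1.755·a.
Then mg = (m + 1.755)a, so a = (2.75)(9.81)/(2.75 + 1.755) = 5.988 m/s².
T = 1.755·a = 10.51 N.

T ≈ 10.5 N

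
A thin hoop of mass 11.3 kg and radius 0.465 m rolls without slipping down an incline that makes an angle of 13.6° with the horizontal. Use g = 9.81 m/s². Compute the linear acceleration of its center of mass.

a ≈ 1.15 m/s²

Translation along the incline: Mg sinθ − f = Ma.
Rotation about the center: fR = Iα with I = MR². No-slip gives a = αR, so f = (I/R²)a = M a.
Substituting: Mg sinθ = (1 + 1.000)Ma, so a = g sinθ/(1 + 1.000) = (9.81) sin 13.6° / 2.000 = 1.153 m/s².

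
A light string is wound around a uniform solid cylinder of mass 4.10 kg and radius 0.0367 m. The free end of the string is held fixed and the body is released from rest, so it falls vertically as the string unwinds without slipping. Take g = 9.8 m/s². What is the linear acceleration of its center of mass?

Translation: Mg − T = Ma. Rotation about the center: TR = Iα with I = ½MR².
With a = αR: T = (I/R²)a = (1/2)M a, so Mg = (1 + 0.5000)Ma.
a = g/(1 + 0.5000) = 9.8/1.500 = 6.533 m/s².

a ≈ 6.53 m/s²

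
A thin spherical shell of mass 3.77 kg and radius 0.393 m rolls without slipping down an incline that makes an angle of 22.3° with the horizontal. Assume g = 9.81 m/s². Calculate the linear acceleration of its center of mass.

a ≈ 2.23 m/s²

Translation along the incline: Mg sinθ − f = Ma.
Rotation about the center: fR = Iα with I = (2/3)MR². No-slip gives a = αR, so f = (I/R²)a = (2/3)M a.
Substituting: Mg sinθ = (1 + 0.6667)Ma, so a = g sinθ/(1 + 0.6667) = (9.81) sin 22.3° / 1.667 = 2.233 m/s².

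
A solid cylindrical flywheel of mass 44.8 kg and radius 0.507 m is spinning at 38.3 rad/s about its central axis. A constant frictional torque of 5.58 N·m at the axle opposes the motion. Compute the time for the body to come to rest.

t ≈ 39.5 s

I = ½MR² = (1/2)(44.8)(0.507)² = 5.758 kg·m².
The net torque has magnitude 5.58 N·m, opposing ω.
|α| = τ/I = 5.580/5.758 = 0.9691 rad/s² (deceleration).
0 = ω₀ − |α|t ⇒ t = ω₀/|α| = 38.3/0.9691 = 39.52 s.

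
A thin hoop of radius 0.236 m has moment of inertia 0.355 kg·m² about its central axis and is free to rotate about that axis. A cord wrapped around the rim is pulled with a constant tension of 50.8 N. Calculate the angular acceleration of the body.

τ = F R = (50.8)(0.236) = 11.99 N·m.
Newton's second law for rotation, τ = Iα, gives α = τ/I = 11.99/0.3550 = 33.77 rad/s².

α ≈ 33.8 rad/s²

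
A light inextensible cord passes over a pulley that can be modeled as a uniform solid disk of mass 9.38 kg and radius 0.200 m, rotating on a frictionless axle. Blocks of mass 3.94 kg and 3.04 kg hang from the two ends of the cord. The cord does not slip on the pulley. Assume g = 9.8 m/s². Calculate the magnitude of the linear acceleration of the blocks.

a ≈ 0.756 m/s²

I = ½MR² = (1/2)(9.38)(0.200)² = 0.1876 kg·m².
Heavier block: m₁g − T₁ = m₁a. Lighter block: T₂ − m₂g = m₂a.
Pulley: (T₁ − T₂)R = Iα = I(a/R), so T₁ − T₂ = (I/R²)a = (1/2)M_p a = 4.690·a.
Adding the three: (m₁ − m₂)g = (m₁ + m₂ + 4.690)a, so a = (3.94 − 3.04)(9.8)/(3.94 + 3.04 + 4.690) = 0.7558 m/s².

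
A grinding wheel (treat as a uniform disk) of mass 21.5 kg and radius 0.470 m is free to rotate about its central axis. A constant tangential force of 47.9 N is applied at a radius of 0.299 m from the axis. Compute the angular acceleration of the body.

I = ½MR² = (1/2)(21.5)(0.470)² = 2.375 kg·m².
τ = F·r = (47.9)(0.299) = 14.32 N·m.
Newton's second law for rotation, τ = Iα, gives α = τ/I = 14.32/2.375 = 6.031 rad/s².

α ≈ 6.03 rad/s²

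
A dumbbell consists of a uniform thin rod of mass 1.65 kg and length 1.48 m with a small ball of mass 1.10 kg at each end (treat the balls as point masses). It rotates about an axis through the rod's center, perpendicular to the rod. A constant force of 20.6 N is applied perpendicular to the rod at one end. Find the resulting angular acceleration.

α ≈ 10.1 rad/s²

I_rod = (1/12)ML² = (1/12)(1.65)(1.48)² = 0.3012 kg·m².
I_balls = 2·m·(L/2)² = 2(1.10)(0.7400)² = 1.205 kg·m².
Total I = 1.506 kg·m².
τ = F·(L/2) = (20.6)(0.740) = 15.24 N·m.
α = τ/I = 15.24/1.506 = 10.12 rad/s².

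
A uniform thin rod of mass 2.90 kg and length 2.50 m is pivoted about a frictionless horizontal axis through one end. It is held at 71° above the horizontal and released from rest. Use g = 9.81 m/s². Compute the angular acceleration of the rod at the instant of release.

α ≈ 1.92 rad/s²

About the pivot, I = (1/3)ML² = (1/3)(2.90)(2.50)² = 6.042 kg·m².
The weight acts at the center, a distance L/2 = 1.250 m from the pivot; τ = Mg(L/2) cos 71° = 11.58 N·m.
α = τ/I = 11.58/6.042 = 1.916 rad/s².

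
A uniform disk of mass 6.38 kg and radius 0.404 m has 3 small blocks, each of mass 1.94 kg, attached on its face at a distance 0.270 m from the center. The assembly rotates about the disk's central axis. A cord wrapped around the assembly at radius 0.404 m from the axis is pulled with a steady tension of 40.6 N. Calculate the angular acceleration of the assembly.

α ≈ 17.4 rad/s²

I_disk = ½MR² = ½(6.38)(0.404)² = 0.5207 kg·m².
I_blocks = 3·m·r² = 3(1.94)(0.270)² = 0.4243 kg·m².
Total I = 0.9449 kg·m².
τ = F r = (40.6)(0.404) = 16.40 N·m.
α = τ/I = 16.40/0.9449 = 17.36 rad/s².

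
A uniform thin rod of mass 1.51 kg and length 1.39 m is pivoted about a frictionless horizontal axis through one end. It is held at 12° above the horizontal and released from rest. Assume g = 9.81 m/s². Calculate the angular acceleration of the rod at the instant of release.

About the pivot, I = (1/3)ML² = (1/3)(1.51)(1.39)² = 0.9725 kg·m².
The weight acts at the center, a distance L/2 = 0.6950 m from the pivot; τ = Mg(L/2) cos 12° = 10.07 N·m.
α = τ/I = 10.07/0.9725 = 10.35 rad/s².

α ≈ 10.4 rad/s²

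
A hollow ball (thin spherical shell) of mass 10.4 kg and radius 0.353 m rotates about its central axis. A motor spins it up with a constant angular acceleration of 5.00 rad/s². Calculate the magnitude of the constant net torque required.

I = (2/3)MR² = (2/3)(10.4)(0.353)² = 0.8640 kg·m².
τ = Iα = (0.8640)(5.000) = 4.320 N·m.

τ ≈ 4.32 N·m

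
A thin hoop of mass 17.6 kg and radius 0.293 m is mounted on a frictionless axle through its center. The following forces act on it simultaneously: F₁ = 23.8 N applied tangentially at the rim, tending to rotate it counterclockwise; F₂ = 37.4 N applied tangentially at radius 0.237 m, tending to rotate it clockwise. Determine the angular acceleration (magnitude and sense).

α ≈ 1.25 rad/s², clockwise

I = MR² = (17.6)(0.293)² = 1.511 kg·m².
Taking counterclockwise as positive: τ₁ = +(23.8)(0.293) = +6.973 N·m; τ₂ = −(37.4)(0.237) = −8.864 N·m.
Net torque τ = -1.890 N·m.
α = τ/I = -1.890/1.511 = -1.251 rad/s².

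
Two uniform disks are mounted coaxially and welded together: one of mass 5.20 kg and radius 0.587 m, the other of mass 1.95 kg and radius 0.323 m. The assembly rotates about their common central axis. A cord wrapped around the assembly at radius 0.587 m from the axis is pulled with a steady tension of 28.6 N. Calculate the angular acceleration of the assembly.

I = ½M₁R₁² + ½M₂R₂² = ½(5.20)(0.587)² + ½(1.95)(0.323)² = 0.9976 kg·m².
τ = F r = (28.6)(0.587) = 16.79 N·m.
α = τ/I = 16.79/0.9976 = 16.83 rad/s².

α ≈ 16.8 rad/s²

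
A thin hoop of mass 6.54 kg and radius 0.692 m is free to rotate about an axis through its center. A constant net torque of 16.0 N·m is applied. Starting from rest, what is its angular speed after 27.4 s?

ω ≈ 140 rad/s

I = MR² = (6.54)(0.692)² = 3.132 kg·m².
α = τ/I = 16.0/3.132 = 5.109 rad/s².
ω = ω₀ + αt = 0 + (5.109)(27.4) = 140.0 rad/s.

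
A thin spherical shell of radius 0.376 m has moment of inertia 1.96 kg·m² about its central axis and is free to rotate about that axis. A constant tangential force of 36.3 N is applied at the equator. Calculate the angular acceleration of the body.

τ = F R = (36.3)(0.376) = 13.65 N·m.
Newton's second law for rotation, τ = Iα, gives α = τ/I = 13.65/1.960 = 6.964 rad/s².

α ≈ 6.96 rad/s²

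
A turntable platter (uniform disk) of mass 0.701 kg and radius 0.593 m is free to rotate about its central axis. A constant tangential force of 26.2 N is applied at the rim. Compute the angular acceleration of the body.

I = ½MR² = (1/2)(0.701)(0.593)² = 0.1233 kg·m².
τ = F R = (26.2)(0.593) = 15.54 N·m.
Newton's second law for rotation, τ = Iα, gives α = τ/I = 15.54/0.1233 = 126.1 rad/s².

α ≈ 126 rad/s²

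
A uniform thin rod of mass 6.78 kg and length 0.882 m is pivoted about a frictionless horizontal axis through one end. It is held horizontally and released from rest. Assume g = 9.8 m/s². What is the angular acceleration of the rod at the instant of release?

α ≈ 16.7 rad/s²

About the pivot, I = (1/3)ML² = (1/3)(6.78)(0.882)² = 1.758 kg·m².
The weight acts at the center, a distance L/2 = 0.4410 m from the pivot; τ = Mg(L/2) = 29.30 N·m.
α = τ/I = 29.30/1.758 = 16.67 rad/s².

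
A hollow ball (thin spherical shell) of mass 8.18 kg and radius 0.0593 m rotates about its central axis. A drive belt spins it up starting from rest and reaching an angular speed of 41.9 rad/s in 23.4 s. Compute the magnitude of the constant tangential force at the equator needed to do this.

F ≈ 0.579 N

I = (2/3)MR² = (2/3)(8.18)(0.0593)² = 0.01918 kg·m².
α = Δω/Δt = (41.9 − 0)/23.4 = 1.791 rad/s².
The required torque is τ = Iα = (0.01918)(1.791) = 0.03434 N·m.
A tangential force at the equator gives τ = FR, so F = τ/R = 0.03434/0.0593 = 0.5790 N.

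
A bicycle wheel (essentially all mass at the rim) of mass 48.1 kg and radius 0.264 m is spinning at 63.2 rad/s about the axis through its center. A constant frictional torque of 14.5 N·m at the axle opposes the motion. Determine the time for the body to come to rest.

I = MR² = (48.1)(0.264)² = 3.352 kg·m².
The net torque has magnitude 14.5 N·m, opposing ω.
|α| = τ/I = 14.50/3.352 = 4.325 rad/s² (deceleration).
0 = ω₀ − |α|t ⇒ t = ω₀/|α| = 63.2/4.325 = 14.61 s.

t ≈ 14.6 s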